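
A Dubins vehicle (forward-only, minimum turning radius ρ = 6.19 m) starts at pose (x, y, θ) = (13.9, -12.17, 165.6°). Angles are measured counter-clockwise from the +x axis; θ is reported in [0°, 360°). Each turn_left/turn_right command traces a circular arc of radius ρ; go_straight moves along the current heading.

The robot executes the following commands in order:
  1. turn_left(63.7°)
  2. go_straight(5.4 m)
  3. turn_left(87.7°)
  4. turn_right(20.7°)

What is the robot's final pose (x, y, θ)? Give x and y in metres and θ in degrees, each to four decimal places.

set_pose: (x, y, θ) = (13.9000, -12.1700, 165.6000°), ρ = 6.19
turn_left(63.7°): centre at ρ to the left, rotate +63.7° → (7.6678, -14.1290, 229.3000°)
go_straight(5.4): x += 5.4·cos θ, y += 5.4·sin θ → (4.1464, -18.2230, 229.3000°)
turn_left(87.7°): centre at ρ to the left, rotate +87.7° → (4.6177, -26.7865, 317.0000°)
turn_right(20.7°): centre at ρ to the right, rotate −20.7° → (5.9454, -28.5710, 296.3000°)

(5.9454, -28.5710, 296.3000°)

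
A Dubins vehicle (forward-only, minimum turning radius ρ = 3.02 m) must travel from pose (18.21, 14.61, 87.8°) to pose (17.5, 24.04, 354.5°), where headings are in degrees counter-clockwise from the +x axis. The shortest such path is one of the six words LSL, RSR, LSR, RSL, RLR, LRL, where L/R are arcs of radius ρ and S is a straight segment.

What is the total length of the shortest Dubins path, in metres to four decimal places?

12.9307 m

Let ψ = atan2(Δy, Δx) = atan2(9.43, -0.71) = 94.3058° be the start→goal bearing.
Normalize: d = |goal − start| / ρ = 9.456691/3.02 = 3.131355, α = (θ_start − ψ) mod 360° = 353.4942° = 6.169638 rad, β = (θ_goal − ψ) mod 360° = 260.1942° = 4.541246 rad.
Common terms: sin α = -0.113303, cos α = 0.993560, sin β = -0.985391, cos β = -0.170309, cos(α−β) = -0.057564, d² = 9.805381. Work in radians in the unit-radius frame; every candidate has L = ρ·(t + p + q).
LSL: p² = 2 + d² − 2cos(α−β) + 2d(sin α − sin β) = 17.382140; p = √p² = 4.169189; φ = atan2(cos β − cos α, d + sin α − sin β) = -0.282919 rad; t = (φ − α) mod 2π = 6.113814 rad, q = (β − φ) mod 2π = 4.824165 rad → L = 3.02·(6.113814 + 4.169189 + 4.824165) = 3.02·15.107168 = 45.623647 m
RSR: p² = 2 + d² − 2cos(α−β) + 2d(sin β − sin α) = 6.458879; p = √p² = 2.541432; φ = atan2(cos α − cos β, d − sin α + sin β) = 0.475697 rad; t = (α − φ) mod 2π = 5.693942 rad, q = (φ − β) mod 2π = 2.217636 rad → L = 3.02·(5.693942 + 2.541432 + 2.217636) = 3.02·10.453010 = 31.568090 m
LSR: p² = d² − 2 + 2cos(α−β) + 2d(sin α + sin β) = 0.809452; p = √p² = 0.899696; φ = atan2(−cos α − cos β, d + sin α + sin β) − atan2(−2, p) = 0.763249 rad; t = (φ − α) mod 2π = 0.876796 rad, q = (φ − β) mod 2π = 2.505189 rad → L = 3.02·(0.876796 + 0.899696 + 2.505189) = 3.02·4.281681 = 12.930676 m
RSL: p² = d² − 2 + 2cos(α−β) − 2d(sin α + sin β) = 14.571054; p = √p² = 3.817205; φ = atan2(cos α + cos β, d − sin α − sin β) − atan2(2, p) = -0.290401 rad; t = (α − φ) mod 2π = 0.176854 rad, q = (β − φ) mod 2π = 4.831647 rad → L = 3.02·(0.176854 + 3.817205 + 4.831647) = 3.02·8.825707 = 26.653634 m
RLR: c = (6 − d² + 2cos(α−β) + 2d(sin α − sin β))/8 = 0.192640; p = 2π − arccos c = 4.906241 rad; φ = atan2(cos α − cos β, d − sin α + sin β) = 0.475697 rad; t = (α − φ + p/2) mod 2π = 1.863877 rad, q = (α − β − t + p) mod 2π = 4.670756 rad → L = 3.02·(1.863877 + 4.906241 + 4.670756) = 3.02·11.440874 = 34.551440 m
LRL: c = (6 − d² + 2cos(α−β) − 2d(sin α − sin β))/8 = -1.172767, |c| > 1 → infeasible
Shortest: LSR with L = 12.930676 m ≈ 12.9307 m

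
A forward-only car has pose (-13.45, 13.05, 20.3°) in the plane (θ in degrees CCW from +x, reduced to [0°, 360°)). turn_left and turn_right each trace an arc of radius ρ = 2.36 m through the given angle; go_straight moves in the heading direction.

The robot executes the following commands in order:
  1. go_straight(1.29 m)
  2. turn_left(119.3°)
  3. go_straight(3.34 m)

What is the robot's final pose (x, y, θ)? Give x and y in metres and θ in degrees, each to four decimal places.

(-14.0729, 19.6729, 139.6000°)

set_pose: (x, y, θ) = (-13.4500, 13.0500, 20.3000°), ρ = 2.36
go_straight(1.29): x += 1.29·cos θ, y += 1.29·sin θ → (-12.2401, 13.4975, 20.3000°)
turn_left(119.3°): centre at ρ to the left, rotate +119.3° → (-11.5293, 17.5082, 139.6000°)
go_straight(3.34): x += 3.34·cos θ, y += 3.34·sin θ → (-14.0729, 19.6729, 139.6000°)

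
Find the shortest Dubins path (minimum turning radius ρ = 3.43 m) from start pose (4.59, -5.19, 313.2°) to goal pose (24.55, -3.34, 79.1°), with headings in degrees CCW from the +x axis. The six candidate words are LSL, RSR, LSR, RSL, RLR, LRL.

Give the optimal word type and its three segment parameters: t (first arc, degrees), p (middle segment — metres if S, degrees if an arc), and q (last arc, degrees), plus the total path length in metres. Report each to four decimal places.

Let ψ = atan2(Δy, Δx) = atan2(1.85, 19.96) = 5.2954° be the start→goal bearing.
Normalize: d = |goal − start| / ρ = 20.045551/3.43 = 5.844184, α = (θ_start − ψ) mod 360° = 307.9046° = 5.373950 rad, β = (θ_goal − ψ) mod 360° = 73.8046° = 1.288134 rad.
Common terms: sin α = -0.789034, cos α = 0.614349, sin β = 0.960316, cos β = 0.278913, cos(α−β) = -0.586372, d² = 34.154485. Work in radians in the unit-radius frame; every candidate has L = ρ·(t + p + q).
LSL: p² = 2 + d² − 2cos(α−β) + 2d(sin α − sin β) = 16.880177; p = √p² = 4.108549; φ = atan2(cos β − cos α, d + sin α − sin β) = -0.081734 rad; t = (φ − α) mod 2π = 0.827501 rad, q = (β − φ) mod 2π = 1.369869 rad → L = 3.43·(0.827501 + 4.108549 + 1.369869) = 3.43·6.305919 = 21.629301 m
RSR: p² = 2 + d² − 2cos(α−β) + 2d(sin β − sin α) = 57.774282; p = √p² = 7.600940; φ = atan2(cos α − cos β, d − sin α + sin β) = 0.044145 rad; t = (α − φ) mod 2π = 5.329805 rad, q = (φ − β) mod 2π = 5.039196 rad → L = 3.43·(5.329805 + 7.600940 + 5.039196) = 3.43·17.969941 = 61.636896 m
LSR: p² = d² − 2 + 2cos(α−β) + 2d(sin α + sin β) = 32.983748; p = √p² = 5.743148; φ = atan2(−cos α − cos β, d + sin α + sin β) − atan2(−2, p) = 0.187690 rad; t = (φ − α) mod 2π = 1.096925 rad, q = (φ − β) mod 2π = 5.182741 rad → L = 3.43·(1.096925 + 5.743148 + 5.182741) = 3.43·12.022814 = 41.238253 m
RSL: p² = d² − 2 + 2cos(α−β) − 2d(sin α + sin β) = 28.979732; p = √p² = 5.383283; φ = atan2(cos α + cos β, d − sin α − sin β) − atan2(2, p) = -0.199538 rad; t = (α − φ) mod 2π = 5.573488 rad, q = (β − φ) mod 2π = 1.487672 rad → L = 3.43·(5.573488 + 5.383283 + 1.487672) = 3.43·12.444442 = 42.684437 m
RLR: c = (6 − d² + 2cos(α−β) + 2d(sin α − sin β))/8 = -6.221785, |c| > 1 → infeasible
LRL: c = (6 − d² + 2cos(α−β) − 2d(sin α − sin β))/8 = -1.110022, |c| > 1 → infeasible
Shortest: LSL with L = 21.629301 m ≈ 21.6293 m
Convert LSL to answer units (arcs ×180/π): t = 0.827501·180/π = 47.4123°, p = ρ·p = 3.43·4.108549 = 14.0923 m, q = 1.369869·180/π = 78.4877°, L = 21.6293 m.

LSL: t = 47.4123°, p = 14.0923 m, q = 78.4877°, L = 21.6293 m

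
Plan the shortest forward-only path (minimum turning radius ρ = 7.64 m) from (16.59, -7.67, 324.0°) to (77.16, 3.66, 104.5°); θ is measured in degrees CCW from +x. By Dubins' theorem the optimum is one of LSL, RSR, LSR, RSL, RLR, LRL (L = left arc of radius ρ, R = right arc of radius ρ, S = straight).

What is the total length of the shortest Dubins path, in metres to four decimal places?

Let ψ = atan2(Δy, Δx) = atan2(11.33, 60.57) = 10.5951° be the start→goal bearing.
Normalize: d = |goal − start| / ρ = 61.620563/7.64 = 8.065519, α = (θ_start − ψ) mod 360° = 313.4049° = 5.469947 rad, β = (θ_goal − ψ) mod 360° = 93.9049° = 1.638950 rad.
Common terms: sin α = -0.726516, cos α = 0.687150, sin β = 0.997678, cos β = -0.068101, cos(α−β) = -0.771625, d² = 65.052592. Work in radians in the unit-radius frame; every candidate has L = ρ·(t + p + q).
LSL: p² = 2 + d² − 2cos(α−β) + 2d(sin α − sin β) = 40.782799; p = √p² = 6.386141; φ = atan2(cos β − cos α, d + sin α − sin β) = -0.118541 rad; t = (φ − α) mod 2π = 0.694696 rad, q = (β − φ) mod 2π = 1.757491 rad → L = 7.64·(0.694696 + 6.386141 + 1.757491) = 7.64·8.838329 = 67.524832 m
RSR: p² = 2 + d² − 2cos(α−β) + 2d(sin β − sin α) = 96.408884; p = √p² = 9.818803; φ = atan2(cos α − cos β, d − sin α + sin β) = 0.076995 rad; t = (α − φ) mod 2π = 5.392953 rad, q = (φ − β) mod 2π = 4.721230 rad → L = 7.64·(5.392953 + 9.818803 + 4.721230) = 7.64·19.932986 = 152.288010 m
LSR: p² = d² − 2 + 2cos(α−β) + 2d(sin α + sin β) = 65.883478; p = √p² = 8.116864; φ = atan2(−cos α − cos β, d + sin α + sin β) − atan2(−2, p) = 0.167468 rad; t = (φ − α) mod 2π = 0.980706 rad, q = (φ − β) mod 2π = 4.811704 rad → L = 7.64·(0.980706 + 8.116864 + 4.811704) = 7.64·13.909273 = 106.266848 m
RSL: p² = d² − 2 + 2cos(α−β) − 2d(sin α + sin β) = 57.135209; p = √p² = 7.558784; φ = atan2(cos α + cos β, d − sin α − sin β) − atan2(2, p) = -0.179409 rad; t = (α − φ) mod 2π = 5.649356 rad, q = (β − φ) mod 2π = 1.818359 rad → L = 7.64·(5.649356 + 7.558784 + 1.818359) = 7.64·15.026499 = 114.802450 m
RLR: c = (6 − d² + 2cos(α−β) + 2d(sin α − sin β))/8 = -11.051111, |c| > 1 → infeasible
LRL: c = (6 − d² + 2cos(α−β) − 2d(sin α − sin β))/8 = -4.097850, |c| > 1 → infeasible
Shortest: LSL with L = 67.524832 m ≈ 67.5248 m

67.5248 m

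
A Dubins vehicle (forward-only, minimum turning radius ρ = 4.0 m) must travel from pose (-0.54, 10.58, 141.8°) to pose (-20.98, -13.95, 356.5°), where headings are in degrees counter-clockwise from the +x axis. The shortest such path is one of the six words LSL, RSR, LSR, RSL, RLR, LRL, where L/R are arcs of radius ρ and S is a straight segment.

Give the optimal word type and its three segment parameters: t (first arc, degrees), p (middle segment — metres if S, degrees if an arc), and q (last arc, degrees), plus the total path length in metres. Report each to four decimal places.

LSL: t = 82.6646°, p = 24.8320 m, q = 132.0354°, L = 39.8209 m

Let ψ = atan2(Δy, Δx) = atan2(-24.53, -20.44) = -129.8033° be the start→goal bearing.
Normalize: d = |goal − start| / ρ = 31.929837/4.0 = 7.982459, α = (θ_start − ψ) mod 360° = 271.6033° = 4.740371 rad, β = (θ_goal − ψ) mod 360° = 126.3033° = 2.204408 rad.
Common terms: sin α = -0.999609, cos α = 0.027979, sin β = 0.805894, cos β = -0.592059, cos(α−β) = -0.822144, d² = 63.719656. Work in radians in the unit-radius frame; every candidate has L = ρ·(t + p + q).
LSL: p² = 2 + d² − 2cos(α−β) + 2d(sin α − sin β) = 38.539236; p = √p² = 6.207998; φ = atan2(cos β − cos α, d + sin α − sin β) = -0.100044 rad; t = (φ − α) mod 2π = 1.442770 rad, q = (β − φ) mod 2π = 2.304452 rad → L = 4.0·(1.442770 + 6.207998 + 2.304452) = 4.0·9.955220 = 39.820879 m
RSR: p² = 2 + d² − 2cos(α−β) + 2d(sin β − sin α) = 96.188652; p = √p² = 9.807581; φ = atan2(cos α − cos β, d − sin α + sin β) = 0.063262 rad; t = (α − φ) mod 2π = 4.677109 rad, q = (φ − β) mod 2π = 4.142040 rad → L = 4.0·(4.677109 + 9.807581 + 4.142040) = 4.0·18.626730 = 74.506920 m
LSR: p² = d² − 2 + 2cos(α−β) + 2d(sin α + sin β) = 56.982739; p = √p² = 7.548691; φ = atan2(−cos α − cos β, d + sin α + sin β) − atan2(−2, p) = 0.331292 rad; t = (φ − α) mod 2π = 1.874106 rad, q = (φ − β) mod 2π = 4.410069 rad → L = 4.0·(1.874106 + 7.548691 + 4.410069) = 4.0·13.832867 = 55.331467 m
RSL: p² = d² − 2 + 2cos(α−β) − 2d(sin α + sin β) = 63.167997; p = √p² = 7.947830; φ = atan2(cos α + cos β, d − sin α − sin β) − atan2(2, p) = -0.315404 rad; t = (α − φ) mod 2π = 5.055776 rad, q = (β − φ) mod 2π = 2.519812 rad → L = 4.0·(5.055776 + 7.947830 + 2.519812) = 4.0·15.523417 = 62.093670 m
RLR: c = (6 − d² + 2cos(α−β) + 2d(sin α − sin β))/8 = -11.023582, |c| > 1 → infeasible
LRL: c = (6 − d² + 2cos(α−β) − 2d(sin α − sin β))/8 = -3.817405, |c| > 1 → infeasible
Shortest: LSL with L = 39.820879 m ≈ 39.8209 m
Convert LSL to answer units (arcs ×180/π): t = 1.442770·180/π = 82.6646°, p = ρ·p = 4.0·6.207998 = 24.8320 m, q = 2.304452·180/π = 132.0354°, L = 39.8209 m.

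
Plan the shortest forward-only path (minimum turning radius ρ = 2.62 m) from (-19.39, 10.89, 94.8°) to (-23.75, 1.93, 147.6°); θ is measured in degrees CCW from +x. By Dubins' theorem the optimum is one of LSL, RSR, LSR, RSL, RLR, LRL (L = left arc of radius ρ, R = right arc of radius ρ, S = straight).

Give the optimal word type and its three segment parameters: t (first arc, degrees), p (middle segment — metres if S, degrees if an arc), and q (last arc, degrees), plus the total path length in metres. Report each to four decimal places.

LSR: t = 225.4457°, p = 3.9096 m, q = 172.6457°, L = 22.1133 m

Let ψ = atan2(Δy, Δx) = atan2(-8.96, -4.36) = -115.9479° be the start→goal bearing.
Normalize: d = |goal − start| / ρ = 9.964497/2.62 = 3.803243, α = (θ_start − ψ) mod 360° = 210.7479° = 3.678244 rad, β = (θ_goal − ψ) mod 360° = 263.5479° = 4.599778 rad.
Common terms: sin α = -0.511261, cos α = -0.859425, sin β = -0.993666, cos β = -0.112373, cos(α−β) = 0.604599, d² = 14.464658. Work in radians in the unit-radius frame; every candidate has L = ρ·(t + p + q).
LSL: p² = 2 + d² − 2cos(α−β) + 2d(sin α − sin β) = 18.924865; p = √p² = 4.350272; φ = atan2(cos β − cos α, d + sin α − sin β) = 0.172581 rad; t = (φ − α) mod 2π = 2.777522 rad, q = (β − φ) mod 2π = 4.427197 rad → L = 2.62·(2.777522 + 4.350272 + 4.427197) = 2.62·11.554991 = 30.274076 m
RSR: p² = 2 + d² − 2cos(α−β) + 2d(sin β − sin α) = 11.586055; p = √p² = 3.403829; φ = atan2(cos α − cos β, d − sin α + sin β) = -0.221275 rad; t = (α − φ) mod 2π = 3.899520 rad, q = (φ − β) mod 2π = 1.462132 rad → L = 2.62·(3.899520 + 3.403829 + 1.462132) = 2.62·8.765481 = 22.965560 m
LSR: p² = d² − 2 + 2cos(α−β) + 2d(sin α + sin β) = 2.226646; p = √p² = 1.492195; φ = atan2(−cos α − cos β, d + sin α + sin β) − atan2(−2, p) = 1.329829 rad; t = (φ − α) mod 2π = 3.934770 rad, q = (φ − β) mod 2π = 3.013236 rad → L = 2.62·(3.934770 + 1.492195 + 3.013236) = 2.62·8.440201 = 22.113327 m
RSL: p² = d² − 2 + 2cos(α−β) − 2d(sin α + sin β) = 25.121067; p = √p² = 5.012092; φ = atan2(cos α + cos β, d − sin α − sin β) − atan2(2, p) = -0.560745 rad; t = (α − φ) mod 2π = 4.238989 rad, q = (β − φ) mod 2π = 5.160523 rad → L = 2.62·(4.238989 + 5.012092 + 5.160523) = 2.62·14.411605 = 37.758404 m
RLR: c = (6 − d² + 2cos(α−β) + 2d(sin α − sin β))/8 = -0.448257; p = 2π − arccos c = 4.247575 rad; φ = atan2(cos α − cos β, d − sin α + sin β) = -0.221275 rad; t = (α − φ + p/2) mod 2π = 6.023307 rad, q = (α − β − t + p) mod 2π = 3.585919 rad → L = 2.62·(6.023307 + 4.247575 + 3.585919) = 2.62·13.856801 = 36.304818 m
LRL: c = (6 − d² + 2cos(α−β) − 2d(sin α − sin β))/8 = -1.365608, |c| > 1 → infeasible
Shortest: LSR with L = 22.113327 m ≈ 22.1133 m
Convert LSR to answer units (arcs ×180/π): t = 3.934770·180/π = 225.4457°, p = ρ·p = 2.62·1.492195 = 3.9096 m, q = 3.013236·180/π = 172.6457°, L = 22.1133 m.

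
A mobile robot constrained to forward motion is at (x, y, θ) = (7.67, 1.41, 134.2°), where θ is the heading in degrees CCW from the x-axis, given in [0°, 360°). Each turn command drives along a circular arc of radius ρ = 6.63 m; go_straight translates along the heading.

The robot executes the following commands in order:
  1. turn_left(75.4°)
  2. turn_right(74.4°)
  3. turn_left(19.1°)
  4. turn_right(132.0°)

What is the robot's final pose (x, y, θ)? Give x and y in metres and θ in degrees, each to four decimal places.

(-9.7417, 16.9908, 22.3000°)

set_pose: (x, y, θ) = (7.6700, 1.4100, 134.2000°), ρ = 6.63
turn_left(75.4°): centre at ρ to the left, rotate +75.4° → (-0.3580, 2.5525, 209.6000°)
turn_right(74.4°): centre at ρ to the right, rotate −74.4° → (-8.3045, 3.6128, 135.2000°)
turn_left(19.1°): centre at ρ to the left, rotate +19.1° → (-10.1011, 4.8825, 154.3000°)
turn_right(132.0°): centre at ρ to the right, rotate −132.0° → (-9.7417, 16.9908, 22.3000°)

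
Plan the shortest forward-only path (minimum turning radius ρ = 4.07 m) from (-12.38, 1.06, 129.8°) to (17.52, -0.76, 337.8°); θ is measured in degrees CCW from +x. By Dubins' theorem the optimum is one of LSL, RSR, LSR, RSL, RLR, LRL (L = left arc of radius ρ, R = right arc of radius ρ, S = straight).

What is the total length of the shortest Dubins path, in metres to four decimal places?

37.3294 m

Let ψ = atan2(Δy, Δx) = atan2(-1.82, 29.90) = -3.4833° be the start→goal bearing.
Normalize: d = |goal − start| / ρ = 29.955340/4.07 = 7.360034, α = (θ_start − ψ) mod 360° = 133.2833° = 2.326232 rad, β = (θ_goal − ψ) mod 360° = 341.2833° = 5.956517 rad.
Common terms: sin α = 0.727973, cos α = -0.685606, sin β = -0.320890, cos β = 0.947117, cos(α−β) = -0.882948, d² = 54.170107. Work in radians in the unit-radius frame; every candidate has L = ρ·(t + p + q).
LSL: p² = 2 + d² − 2cos(α−β) + 2d(sin α − sin β) = 73.375330; p = √p² = 8.565940; φ = atan2(cos β − cos α, d + sin α − sin β) = 0.191780 rad; t = (φ − α) mod 2π = 4.148733 rad, q = (β − φ) mod 2π = 5.764737 rad → L = 4.07·(4.148733 + 8.565940 + 5.764737) = 4.07·18.479410 = 75.211200 m
RSR: p² = 2 + d² − 2cos(α−β) + 2d(sin β − sin α) = 42.496674; p = √p² = 6.518947; φ = atan2(cos α − cos β, d − sin α + sin β) = -0.253153 rad; t = (α − φ) mod 2π = 2.579385 rad, q = (φ − β) mod 2π = 0.073515 rad → L = 4.07·(2.579385 + 6.518947 + 0.073515) = 4.07·9.171848 = 37.329420 m
LSR: p² = d² − 2 + 2cos(α−β) + 2d(sin α + sin β) = 56.396508; p = √p² = 7.509761; φ = atan2(−cos α − cos β, d + sin α + sin β) − atan2(−2, p) = 0.226623 rad; t = (φ − α) mod 2π = 4.183576 rad, q = (φ − β) mod 2π = 0.553291 rad → L = 4.07·(4.183576 + 7.509761 + 0.553291) = 4.07·12.246628 = 49.843775 m
RSL: p² = d² − 2 + 2cos(α−β) − 2d(sin α + sin β) = 44.411915; p = √p² = 6.664227; φ = atan2(cos α + cos β, d − sin α − sin β) − atan2(2, p) = -0.253964 rad; t = (α − φ) mod 2π = 2.580196 rad, q = (β − φ) mod 2π = 6.210481 rad → L = 4.07·(2.580196 + 6.664227 + 6.210481) = 4.07·15.454903 = 62.901455 m
RLR: c = (6 − d² + 2cos(α−β) + 2d(sin α − sin β))/8 = -4.312084, |c| > 1 → infeasible
LRL: c = (6 − d² + 2cos(α−β) − 2d(sin α − sin β))/8 = -8.171916, |c| > 1 → infeasible
Shortest: RSR with L = 37.329420 m ≈ 37.3294 m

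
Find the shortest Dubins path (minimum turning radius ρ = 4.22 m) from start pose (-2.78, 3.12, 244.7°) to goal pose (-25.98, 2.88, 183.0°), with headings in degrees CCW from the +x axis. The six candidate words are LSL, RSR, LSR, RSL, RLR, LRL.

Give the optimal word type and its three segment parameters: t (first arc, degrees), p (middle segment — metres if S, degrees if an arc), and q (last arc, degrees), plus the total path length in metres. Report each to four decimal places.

Let ψ = atan2(Δy, Δx) = atan2(-0.24, -23.20) = -179.4073° be the start→goal bearing.
Normalize: d = |goal − start| / ρ = 23.201241/4.22 = 5.497924, α = (θ_start − ψ) mod 360° = 64.1073° = 1.118884 rad, β = (θ_goal − ψ) mod 360° = 2.4073° = 0.042015 rad.
Common terms: sin α = 0.899613, cos α = 0.436687, sin β = 0.042003, cos β = 0.999117, cos(α−β) = 0.474088, d² = 30.227174. Work in radians in the unit-radius frame; every candidate has L = ρ·(t + p + q).
LSL: p² = 2 + d² − 2cos(α−β) + 2d(sin α − sin β) = 40.709152; p = √p² = 6.380372; φ = atan2(cos β − cos α, d + sin α − sin β) = 0.088265 rad; t = (φ − α) mod 2π = 5.252566 rad, q = (β − φ) mod 2π = 6.236936 rad → L = 4.22·(5.252566 + 6.380372 + 6.236936) = 4.22·17.869875 = 75.410872 m
RSR: p² = 2 + d² − 2cos(α−β) + 2d(sin β − sin α) = 21.848843; p = √p² = 4.674275; φ = atan2(cos α − cos β, d − sin α + sin β) = -0.120617 rad; t = (α − φ) mod 2π = 1.239500 rad, q = (φ − β) mod 2π = 6.120553 rad → L = 4.22·(1.239500 + 4.674275 + 6.120553) = 4.22·12.034328 = 50.784864 m
LSR: p² = d² − 2 + 2cos(α−β) + 2d(sin α + sin β) = 39.529223; p = √p² = 6.287227; φ = atan2(−cos α − cos β, d + sin α + sin β) − atan2(−2, p) = 0.088605 rad; t = (φ − α) mod 2π = 5.252907 rad, q = (φ − β) mod 2π = 0.046589 rad → L = 4.22·(5.252907 + 6.287227 + 0.046589) = 4.22·11.586723 = 48.895971 m
RSL: p² = d² − 2 + 2cos(α−β) − 2d(sin α + sin β) = 18.821477; p = √p² = 4.338373; φ = atan2(cos α + cos β, d − sin α − sin β) − atan2(2, p) = -0.126692 rad; t = (α − φ) mod 2π = 1.245575 rad, q = (β − φ) mod 2π = 0.168707 rad → L = 4.22·(1.245575 + 4.338373 + 0.168707) = 4.22·5.752655 = 24.276203 m
RLR: c = (6 − d² + 2cos(α−β) + 2d(sin α − sin β))/8 = -1.731105, |c| > 1 → infeasible
LRL: c = (6 − d² + 2cos(α−β) − 2d(sin α − sin β))/8 = -4.088644, |c| > 1 → infeasible
Shortest: RSL with L = 24.276203 m ≈ 24.2762 m
Convert RSL to answer units (arcs ×180/π): t = 1.245575·180/π = 71.3662°, p = ρ·p = 4.22·4.338373 = 18.3079 m, q = 0.168707·180/π = 9.6662°, L = 24.2762 m.

RSL: t = 71.3662°, p = 18.3079 m, q = 9.6662°, L = 24.2762 m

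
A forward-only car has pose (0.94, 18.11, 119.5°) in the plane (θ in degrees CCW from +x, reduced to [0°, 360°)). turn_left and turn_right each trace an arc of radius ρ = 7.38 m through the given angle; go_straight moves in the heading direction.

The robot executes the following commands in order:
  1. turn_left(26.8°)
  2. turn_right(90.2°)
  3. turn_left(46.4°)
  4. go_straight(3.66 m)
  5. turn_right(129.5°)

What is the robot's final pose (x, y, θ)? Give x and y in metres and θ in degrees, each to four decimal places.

(7.4237, 48.3314, 333.0000°)

set_pose: (x, y, θ) = (0.9400, 18.1100, 119.5000°), ρ = 7.38
turn_left(26.8°): centre at ρ to the left, rotate +26.8° → (-1.3885, 20.6157, 146.3000°)
turn_right(90.2°): centre at ρ to the right, rotate −90.2° → (-3.4192, 30.8717, 56.1000°)
turn_left(46.4°): centre at ρ to the left, rotate +46.4° → (-2.3396, 36.5852, 102.5000°)
go_straight(3.66): x += 3.66·cos θ, y += 3.66·sin θ → (-3.1318, 40.1584, 102.5000°)
turn_right(129.5°): centre at ρ to the right, rotate −129.5° → (7.4237, 48.3314, -27.0000° ≡ 333.0000°)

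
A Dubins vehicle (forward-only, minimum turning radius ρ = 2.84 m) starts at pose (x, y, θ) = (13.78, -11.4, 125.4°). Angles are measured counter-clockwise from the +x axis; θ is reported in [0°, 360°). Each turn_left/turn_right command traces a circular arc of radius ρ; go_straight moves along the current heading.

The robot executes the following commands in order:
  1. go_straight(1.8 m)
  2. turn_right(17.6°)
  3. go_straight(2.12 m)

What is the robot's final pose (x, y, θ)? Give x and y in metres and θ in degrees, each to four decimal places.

(11.7001, -7.1373, 107.8000°)

set_pose: (x, y, θ) = (13.7800, -11.4000, 125.4000°), ρ = 2.84
go_straight(1.8): x += 1.8·cos θ, y += 1.8·sin θ → (12.7373, -9.9328, 125.4000°)
turn_right(17.6°): centre at ρ to the right, rotate −17.6° → (12.3482, -9.1558, 107.8000°)
go_straight(2.12): x += 2.12·cos θ, y += 2.12·sin θ → (11.7001, -7.1373, 107.8000°)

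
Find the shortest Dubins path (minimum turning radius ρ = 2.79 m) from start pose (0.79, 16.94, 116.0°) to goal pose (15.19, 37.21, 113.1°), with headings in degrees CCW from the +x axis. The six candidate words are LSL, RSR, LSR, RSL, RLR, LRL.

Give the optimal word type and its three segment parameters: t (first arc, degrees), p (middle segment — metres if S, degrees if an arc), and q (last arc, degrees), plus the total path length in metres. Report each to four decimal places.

Let ψ = atan2(Δy, Δx) = atan2(20.27, 14.40) = 54.6097° be the start→goal bearing.
Normalize: d = |goal − start| / ρ = 24.864290/2.79 = 8.911932, α = (θ_start − ψ) mod 360° = 61.3903° = 1.071464 rad, β = (θ_goal − ψ) mod 360° = 58.4903° = 1.020849 rad.
Common terms: sin α = 0.877902, cos α = 0.478840, sin β = 0.852552, cos β = 0.522642, cos(α−β) = 0.998719, d² = 79.422528. Work in radians in the unit-radius frame; every candidate has L = ρ·(t + p + q).
LSL: p² = 2 + d² − 2cos(α−β) + 2d(sin α − sin β) = 79.876928; p = √p² = 8.937389; φ = atan2(cos β − cos α, d + sin α − sin β) = 0.004901 rad; t = (φ − α) mod 2π = 5.216623 rad, q = (β − φ) mod 2π = 1.015948 rad → L = 2.79·(5.216623 + 8.937389 + 1.015948) = 2.79·15.169960 = 42.324189 m
RSR: p² = 2 + d² − 2cos(α−β) + 2d(sin β − sin α) = 78.973251; p = √p² = 8.886690; φ = atan2(cos α − cos β, d − sin α + sin β) = -0.004929 rad; t = (α − φ) mod 2π = 1.076393 rad, q = (φ − β) mod 2π = 5.257407 rad → L = 2.79·(1.076393 + 8.886690 + 5.257407) = 2.79·15.220489 = 42.465165 m
LSR: p² = d² − 2 + 2cos(α−β) + 2d(sin α + sin β) = 110.263350; p = √p² = 10.500636; φ = atan2(−cos α − cos β, d + sin α + sin β) − atan2(−2, p) = 0.094384 rad; t = (φ − α) mod 2π = 5.306105 rad, q = (φ − β) mod 2π = 5.356720 rad → L = 2.79·(5.306105 + 10.500636 + 5.356720) = 2.79·21.163461 = 59.046055 m
RSL: p² = d² − 2 + 2cos(α−β) − 2d(sin α + sin β) = 48.576583; p = √p² = 6.969690; φ = atan2(cos α + cos β, d − sin α − sin β) − atan2(2, p) = -0.140888 rad; t = (α − φ) mod 2π = 1.212352 rad, q = (β − φ) mod 2π = 1.161737 rad → L = 2.79·(1.212352 + 6.969690 + 1.161737) = 2.79·9.343779 = 26.069144 m
RLR: c = (6 − d² + 2cos(α−β) + 2d(sin α − sin β))/8 = -8.871656, |c| > 1 → infeasible
LRL: c = (6 − d² + 2cos(α−β) − 2d(sin α − sin β))/8 = -8.984616, |c| > 1 → infeasible
Shortest: RSL with L = 26.069144 m ≈ 26.0691 m
Convert RSL to answer units (arcs ×180/π): t = 1.212352·180/π = 69.4626°, p = ρ·p = 2.79·6.969690 = 19.4454 m, q = 1.161737·180/π = 66.5626°, L = 26.0691 m.

RSL: t = 69.4626°, p = 19.4454 m, q = 66.5626°, L = 26.0691 m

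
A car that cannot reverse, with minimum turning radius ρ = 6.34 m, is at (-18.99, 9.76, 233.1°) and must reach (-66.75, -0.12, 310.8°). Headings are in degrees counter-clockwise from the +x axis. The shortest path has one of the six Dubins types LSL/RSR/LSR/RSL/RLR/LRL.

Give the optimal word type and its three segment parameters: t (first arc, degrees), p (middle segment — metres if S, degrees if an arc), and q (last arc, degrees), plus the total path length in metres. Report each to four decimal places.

RSL: t = 57.8983°, p = 36.9595 m, q = 135.5983°, L = 58.3707 m

Let ψ = atan2(Δy, Δx) = atan2(-9.88, -47.76) = -168.3122° be the start→goal bearing.
Normalize: d = |goal − start| / ρ = 48.771221/6.34 = 7.692622, α = (θ_start − ψ) mod 360° = 41.4122° = 0.722780 rad, β = (θ_goal − ψ) mod 360° = 119.1122° = 2.078900 rad.
Common terms: sin α = 0.661472, cos α = 0.749970, sin β = 0.873668, cos β = -0.486522, cos(α−β) = 0.213030, d² = 59.176427. Work in radians in the unit-radius frame; every candidate has L = ρ·(t + p + q).
LSL: p² = 2 + d² − 2cos(α−β) + 2d(sin α − sin β) = 57.485669; p = √p² = 7.581930; φ = atan2(cos β − cos α, d + sin α − sin β) = -0.163816 rad; t = (φ − α) mod 2π = 5.396590 rad, q = (β − φ) mod 2π = 2.242716 rad → L = 6.34·(5.396590 + 7.581930 + 2.242716) = 6.34·15.221237 = 96.502640 m
RSR: p² = 2 + d² − 2cos(α−β) + 2d(sin β − sin α) = 64.015064; p = √p² = 8.000941; φ = atan2(cos α − cos β, d − sin α + sin β) = 0.155165 rad; t = (α − φ) mod 2π = 0.567614 rad, q = (φ − β) mod 2π = 4.359450 rad → L = 6.34·(0.567614 + 8.000941 + 4.359450) = 6.34·12.928006 = 81.963558 m
LSR: p² = d² − 2 + 2cos(α−β) + 2d(sin α + sin β) = 81.220995; p = √p² = 9.012269; φ = atan2(−cos α − cos β, d + sin α + sin β) − atan2(−2, p) = 0.189839 rad; t = (φ − α) mod 2π = 5.750245 rad, q = (φ − β) mod 2π = 4.394124 rad → L = 6.34·(5.750245 + 9.012269 + 4.394124) = 6.34·19.156638 = 121.453082 m
RSL: p² = d² − 2 + 2cos(α−β) − 2d(sin α + sin β) = 33.983981; p = √p² = 5.829578; φ = atan2(cos α + cos β, d − sin α − sin β) − atan2(2, p) = -0.287736 rad; t = (α − φ) mod 2π = 1.010516 rad, q = (β − φ) mod 2π = 2.366636 rad → L = 6.34·(1.010516 + 5.829578 + 2.366636) = 6.34·9.206730 = 58.370668 m
RLR: c = (6 − d² + 2cos(α−β) + 2d(sin α − sin β))/8 = -7.001883, |c| > 1 → infeasible
LRL: c = (6 − d² + 2cos(α−β) − 2d(sin α − sin β))/8 = -6.185709, |c| > 1 → infeasible
Shortest: RSL with L = 58.370668 m ≈ 58.3707 m
Convert RSL to answer units (arcs ×180/π): t = 1.010516·180/π = 57.8983°, p = ρ·p = 6.34·5.829578 = 36.9595 m, q = 2.366636·180/π = 135.5983°, L = 58.3707 m.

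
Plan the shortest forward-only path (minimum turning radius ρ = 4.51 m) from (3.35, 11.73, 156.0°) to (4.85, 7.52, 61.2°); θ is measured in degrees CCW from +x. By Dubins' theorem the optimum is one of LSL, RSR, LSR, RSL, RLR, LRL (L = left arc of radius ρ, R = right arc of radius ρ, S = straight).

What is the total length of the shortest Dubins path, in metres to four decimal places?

Let ψ = atan2(Δy, Δx) = atan2(-4.21, 1.50) = -70.3893° be the start→goal bearing.
Normalize: d = |goal − start| / ρ = 4.469239/4.51 = 0.990962, α = (θ_start − ψ) mod 360° = 226.3893° = 3.951239 rad, β = (θ_goal − ψ) mod 360° = 131.5893° = 2.296666 rad.
Common terms: sin α = -0.724043, cos α = -0.689755, sin β = 0.747922, cos β = -0.663786, cos(α−β) = -0.083678, d² = 0.982006. Work in radians in the unit-radius frame; every candidate has L = ρ·(t + p + q).
LSL: p² = 2 + d² − 2cos(α−β) + 2d(sin α − sin β) = 0.232038; p = √p² = 0.481703; φ = atan2(cos β − cos α, d + sin α − sin β) = 3.087657 rad; t = (φ − α) mod 2π = 5.419604 rad, q = (β − φ) mod 2π = 5.492195 rad → L = 4.51·(5.419604 + 0.481703 + 5.492195) = 4.51·11.393502 = 51.384694 m
RSR: p² = 2 + d² − 2cos(α−β) + 2d(sin β − sin α) = 6.066685; p = √p² = 2.463064; φ = atan2(cos α − cos β, d − sin α + sin β) = -0.010543 rad; t = (α − φ) mod 2π = 3.961782 rad, q = (φ − β) mod 2π = 3.975976 rad → L = 4.51·(3.961782 + 2.463064 + 3.975976) = 4.51·10.400822 = 46.907705 m
LSR: p² = d² − 2 + 2cos(α−β) + 2d(sin α + sin β) = -1.138023 < 0 → infeasible
RSL: p² = d² − 2 + 2cos(α−β) − 2d(sin α + sin β) = -1.232676 < 0 → infeasible
RLR: c = (6 − d² + 2cos(α−β) + 2d(sin α − sin β))/8 = 0.241664; p = 2π − arccos c = 4.956470 rad; φ = atan2(cos α − cos β, d − sin α + sin β) = -0.010543 rad; t = (α − φ + p/2) mod 2π = 0.156831 rad, q = (α − β − t + p) mod 2π = 0.171025 rad → L = 4.51·(0.156831 + 4.956470 + 0.171025) = 4.51·5.284326 = 23.832311 m
LRL: c = (6 − d² + 2cos(α−β) − 2d(sin α − sin β))/8 = 0.970995; p = 2π − arccos c = 6.041748 rad; φ = atan2(cos β − cos α, d + sin α − sin β) = 3.087657 rad; t = (φ − α + p/2) mod 2π = 2.157292 rad, q = (β − α − t + p) mod 2π = 2.229883 rad → L = 4.51·(2.157292 + 6.041748 + 2.229883) = 4.51·10.428923 = 47.034443 m
Shortest: RLR with L = 23.832311 m ≈ 23.8323 m

23.8323 m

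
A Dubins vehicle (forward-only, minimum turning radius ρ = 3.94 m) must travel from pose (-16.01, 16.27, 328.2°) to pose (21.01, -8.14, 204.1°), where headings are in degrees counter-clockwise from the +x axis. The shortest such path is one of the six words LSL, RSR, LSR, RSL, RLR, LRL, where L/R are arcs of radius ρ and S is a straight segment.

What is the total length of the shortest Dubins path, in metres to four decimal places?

Let ψ = atan2(Δy, Δx) = atan2(-24.41, 37.02) = -33.3998° be the start→goal bearing.
Normalize: d = |goal − start| / ρ = 44.343303/3.94 = 11.254645, α = (θ_start − ψ) mod 360° = 1.5998° = 0.027922 rad, β = (θ_goal − ψ) mod 360° = 237.4998° = 4.145153 rad.
Common terms: sin α = 0.027918, cos α = 0.999610, sin β = -0.843389, cos β = -0.537303, cos(α−β) = -0.560639, d² = 126.667042. Work in radians in the unit-radius frame; every candidate has L = ρ·(t + p + q).
LSL: p² = 2 + d² − 2cos(α−β) + 2d(sin α − sin β) = 149.400835; p = √p² = 12.222963; φ = atan2(cos β − cos α, d + sin α − sin β) = -0.126074 rad; t = (φ − α) mod 2π = 6.129190 rad, q = (β − φ) mod 2π = 4.271227 rad → L = 3.94·(6.129190 + 12.222963 + 4.271227) = 3.94·22.623380 = 89.136119 m
RSR: p² = 2 + d² − 2cos(α−β) + 2d(sin β − sin α) = 110.175806; p = √p² = 10.496466; φ = atan2(cos α − cos β, d − sin α + sin β) = 0.146950 rad; t = (α − φ) mod 2π = 6.164157 rad, q = (φ − β) mod 2π = 2.284982 rad → L = 3.94·(6.164157 + 10.496466 + 2.284982) = 3.94·18.945605 = 74.645685 m
LSR: p² = d² − 2 + 2cos(α−β) + 2d(sin α + sin β) = 105.190080; p = √p² = 10.256222; φ = atan2(−cos α − cos β, d + sin α + sin β) − atan2(−2, p) = 0.148330 rad; t = (φ − α) mod 2π = 0.120408 rad, q = (φ − β) mod 2π = 2.286362 rad → L = 3.94·(0.120408 + 10.256222 + 2.286362) = 3.94·12.662991 = 49.892186 m
RSL: p² = d² − 2 + 2cos(α−β) − 2d(sin α + sin β) = 141.901449; p = √p² = 11.912239; φ = atan2(cos α + cos β, d − sin α − sin β) − atan2(2, p) = -0.128060 rad; t = (α − φ) mod 2π = 0.155982 rad, q = (β − φ) mod 2π = 4.273213 rad → L = 3.94·(0.155982 + 11.912239 + 4.273213) = 3.94·16.341434 = 64.385252 m
RLR: c = (6 − d² + 2cos(α−β) + 2d(sin α − sin β))/8 = -12.771976, |c| > 1 → infeasible
LRL: c = (6 − d² + 2cos(α−β) − 2d(sin α − sin β))/8 = -17.675104, |c| > 1 → infeasible
Shortest: LSR with L = 49.892186 m ≈ 49.8922 m

49.8922 m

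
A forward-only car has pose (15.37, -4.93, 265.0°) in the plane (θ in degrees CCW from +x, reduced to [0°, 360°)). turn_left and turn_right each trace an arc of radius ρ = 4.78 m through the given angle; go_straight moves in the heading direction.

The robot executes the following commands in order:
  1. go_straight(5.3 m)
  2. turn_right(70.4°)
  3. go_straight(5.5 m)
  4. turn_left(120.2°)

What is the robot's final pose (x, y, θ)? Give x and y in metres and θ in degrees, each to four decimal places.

(3.8419, -23.7991, 314.8000°)

set_pose: (x, y, θ) = (15.3700, -4.9300, 265.0000°), ρ = 4.78
go_straight(5.3): x += 5.3·cos θ, y += 5.3·sin θ → (14.9081, -10.2098, 265.0000°)
turn_right(70.4°): centre at ρ to the right, rotate −70.4° → (11.3512, -14.4189, 194.6000°)
go_straight(5.5): x += 5.5·cos θ, y += 5.5·sin θ → (6.0288, -15.8053, 194.6000°)
turn_left(120.2°): centre at ρ to the left, rotate +120.2° → (3.8419, -23.7991, 314.8000°)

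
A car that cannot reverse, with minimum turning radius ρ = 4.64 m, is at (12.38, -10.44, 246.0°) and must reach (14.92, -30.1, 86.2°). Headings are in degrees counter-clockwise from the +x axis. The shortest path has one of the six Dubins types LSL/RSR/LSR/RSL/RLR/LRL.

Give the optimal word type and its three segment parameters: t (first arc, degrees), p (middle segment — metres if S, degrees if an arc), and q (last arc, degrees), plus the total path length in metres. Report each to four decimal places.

Let ψ = atan2(Δy, Δx) = atan2(-19.66, 2.54) = -82.6384° be the start→goal bearing.
Normalize: d = |goal − start| / ρ = 19.823400/4.64 = 4.272285, α = (θ_start − ψ) mod 360° = 328.6384° = 5.735822 rad, β = (θ_goal − ψ) mod 360° = 168.8384° = 2.946786 rad.
Common terms: sin α = -0.520438, cos α = 0.853900, sin β = 0.193577, cos β = -0.981085, cos(α−β) = -0.938493, d² = 18.252415. Work in radians in the unit-radius frame; every candidate has L = ρ·(t + p + q).
LSL: p² = 2 + d² − 2cos(α−β) + 2d(sin α − sin β) = 16.028449; p = √p² = 4.003555; φ = atan2(cos β − cos α, d + sin α − sin β) = -0.476125 rad; t = (φ − α) mod 2π = 0.071238 rad, q = (β − φ) mod 2π = 3.422911 rad → L = 4.64·(0.071238 + 4.003555 + 3.422911) = 4.64·7.497704 = 34.789345 m
RSR: p² = 2 + d² − 2cos(α−β) + 2d(sin β − sin α) = 28.230353; p = √p² = 5.313224; φ = atan2(cos α − cos β, d − sin α + sin β) = 0.352624 rad; t = (α − φ) mod 2π = 5.383197 rad, q = (φ − β) mod 2π = 3.689024 rad → L = 4.64·(5.383197 + 5.313224 + 3.689024) = 4.64·14.385446 = 66.748469 m
LSR: p² = d² − 2 + 2cos(α−β) + 2d(sin α + sin β) = 11.582547; p = √p² = 3.403314; φ = atan2(−cos α − cos β, d + sin α + sin β) − atan2(−2, p) = 0.563523 rad; t = (φ − α) mod 2π = 1.110887 rad, q = (φ − β) mod 2π = 3.899923 rad → L = 4.64·(1.110887 + 3.403314 + 3.899923) = 4.64·8.414124 = 39.041537 m
RSL: p² = d² − 2 + 2cos(α−β) − 2d(sin α + sin β) = 17.168312; p = √p² = 4.143466; φ = atan2(cos α + cos β, d − sin α − sin β) − atan2(2, p) = -0.477349 rad; t = (α − φ) mod 2π = 6.213171 rad, q = (β − φ) mod 2π = 3.424135 rad → L = 4.64·(6.213171 + 4.143466 + 3.424135) = 4.64·13.780772 = 63.942781 m
RLR: c = (6 − d² + 2cos(α−β) + 2d(sin α − sin β))/8 = -2.528794, |c| > 1 → infeasible
LRL: c = (6 − d² + 2cos(α−β) − 2d(sin α − sin β))/8 = -1.003556, |c| > 1 → infeasible
Shortest: LSL with L = 34.789345 m ≈ 34.7893 m
Convert LSL to answer units (arcs ×180/π): t = 0.071238·180/π = 4.0817°, p = ρ·p = 4.64·4.003555 = 18.5765 m, q = 3.422911·180/π = 196.1183°, L = 34.7893 m.

LSL: t = 4.0817°, p = 18.5765 m, q = 196.1183°, L = 34.7893 m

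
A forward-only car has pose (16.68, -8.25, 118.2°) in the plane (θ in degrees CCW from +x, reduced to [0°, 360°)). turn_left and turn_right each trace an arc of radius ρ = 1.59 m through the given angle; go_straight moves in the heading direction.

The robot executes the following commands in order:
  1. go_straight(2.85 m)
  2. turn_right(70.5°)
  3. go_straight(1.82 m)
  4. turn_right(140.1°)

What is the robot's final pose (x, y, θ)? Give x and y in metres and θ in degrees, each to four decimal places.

(19.5480, -3.7074, 267.6000°)

set_pose: (x, y, θ) = (16.6800, -8.2500, 118.2000°), ρ = 1.59
go_straight(2.85): x += 2.85·cos θ, y += 2.85·sin θ → (15.3332, -5.7383, 118.2000°)
turn_right(70.5°): centre at ρ to the right, rotate −70.5° → (15.5585, -3.9168, 47.7000°)
go_straight(1.82): x += 1.82·cos θ, y += 1.82·sin θ → (16.7834, -2.5707, 47.7000°)
turn_right(140.1°): centre at ρ to the right, rotate −140.1° → (19.5480, -3.7074, -92.4000° ≡ 267.6000°)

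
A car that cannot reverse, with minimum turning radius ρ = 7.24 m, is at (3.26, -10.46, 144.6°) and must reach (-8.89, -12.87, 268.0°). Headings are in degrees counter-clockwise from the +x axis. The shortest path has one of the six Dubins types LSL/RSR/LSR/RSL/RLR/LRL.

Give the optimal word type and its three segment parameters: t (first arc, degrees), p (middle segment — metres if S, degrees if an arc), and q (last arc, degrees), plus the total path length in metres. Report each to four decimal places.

Let ψ = atan2(Δy, Δx) = atan2(-2.41, -12.15) = -168.7808° be the start→goal bearing.
Normalize: d = |goal − start| / ρ = 12.386711/7.24 = 1.710872, α = (θ_start − ψ) mod 360° = 313.3808° = 5.469526 rad, β = (θ_goal − ψ) mod 360° = 76.7808° = 1.340077 rad.
Common terms: sin α = -0.726805, cos α = 0.686844, sin β = 0.973502, cos β = 0.228677, cos(α−β) = -0.550481, d² = 2.927082. Work in radians in the unit-radius frame; every candidate has L = ρ·(t + p + q).
LSL: p² = 2 + d² − 2cos(α−β) + 2d(sin α − sin β) = 0.210028; p = √p² = 0.458288; φ = atan2(cos β − cos α, d + sin α − sin β) = -1.547743 rad; t = (φ − α) mod 2π = 5.549101 rad, q = (β − φ) mod 2π = 2.887820 rad → L = 7.24·(5.549101 + 0.458288 + 2.887820) = 7.24·8.895210 = 64.401319 m
RSR: p² = 2 + d² − 2cos(α−β) + 2d(sin β − sin α) = 11.846058; p = √p² = 3.441810; φ = atan2(cos α − cos β, d − sin α + sin β) = 0.133514 rad; t = (α − φ) mod 2π = 5.336012 rad, q = (φ − β) mod 2π = 5.076622 rad → L = 7.24·(5.336012 + 3.441810 + 5.076622) = 7.24·13.854445 = 100.306179 m
LSR: p² = d² − 2 + 2cos(α−β) + 2d(sin α + sin β) = 0.670255; p = √p² = 0.818691; φ = atan2(−cos α − cos β, d + sin α + sin β) − atan2(−2, p) = 0.744798 rad; t = (φ − α) mod 2π = 1.558457 rad, q = (φ − β) mod 2π = 5.687906 rad → L = 7.24·(1.558457 + 0.818691 + 5.687906) = 7.24·8.065054 = 58.390993 m
RSL: p² = d² − 2 + 2cos(α−β) − 2d(sin α + sin β) = -1.018014 < 0 → infeasible
RLR: c = (6 − d² + 2cos(α−β) + 2d(sin α − sin β))/8 = -0.480757; p = 2π − arccos c = 4.210871 rad; φ = atan2(cos α − cos β, d − sin α + sin β) = 0.133514 rad; t = (α − φ + p/2) mod 2π = 1.158262 rad, q = (α − β − t + p) mod 2π = 0.898872 rad → L = 7.24·(1.158262 + 4.210871 + 0.898872) = 7.24·6.268005 = 45.380359 m
LRL: c = (6 − d² + 2cos(α−β) − 2d(sin α − sin β))/8 = 0.973746; p = 2π − arccos c = 6.053537 rad; φ = atan2(cos β − cos α, d + sin α − sin β) = -1.547743 rad; t = (φ − α + p/2) mod 2π = 2.292685 rad, q = (β − α − t + p) mod 2π = 5.914589 rad → L = 7.24·(2.292685 + 6.053537 + 5.914589) = 7.24·14.260810 = 103.248265 m
Shortest: RLR with L = 45.380359 m ≈ 45.3804 m
Convert RLR to answer units (arcs ×180/π): t = 1.158262·180/π = 66.3635°, p = 4.210871·180/π = 241.2651°, q = 0.898872·180/π = 51.5016°, L = 45.3804 m.

RLR: t = 66.3635°, p = 241.2651°, q = 51.5016°, L = 45.3804 m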